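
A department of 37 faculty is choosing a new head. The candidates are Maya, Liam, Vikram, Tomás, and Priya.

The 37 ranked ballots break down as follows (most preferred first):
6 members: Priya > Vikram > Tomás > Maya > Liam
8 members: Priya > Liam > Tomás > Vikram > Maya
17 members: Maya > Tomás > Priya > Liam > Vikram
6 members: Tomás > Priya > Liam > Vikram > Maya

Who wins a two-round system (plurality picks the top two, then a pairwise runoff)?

Round 1 first-place votes: Maya 17, Liam 0, Vikram 0, Tomás 6, Priya 14. Maya and Priya advance.
Runoff: Maya is ranked above Priya on 17 ballots, Priya above Maya on 20.

Priya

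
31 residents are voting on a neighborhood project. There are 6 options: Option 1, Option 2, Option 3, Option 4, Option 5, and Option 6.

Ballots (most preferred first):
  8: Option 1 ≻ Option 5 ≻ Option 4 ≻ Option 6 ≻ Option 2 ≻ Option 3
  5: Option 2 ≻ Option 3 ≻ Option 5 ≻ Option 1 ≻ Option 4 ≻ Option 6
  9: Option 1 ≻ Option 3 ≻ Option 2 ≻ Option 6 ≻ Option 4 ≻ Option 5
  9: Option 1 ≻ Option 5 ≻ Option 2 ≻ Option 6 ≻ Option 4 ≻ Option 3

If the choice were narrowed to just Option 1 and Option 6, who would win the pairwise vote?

Option 1

Option 1 is ranked above Option 6 on 31 ballots; Option 6 above Option 1 on 0.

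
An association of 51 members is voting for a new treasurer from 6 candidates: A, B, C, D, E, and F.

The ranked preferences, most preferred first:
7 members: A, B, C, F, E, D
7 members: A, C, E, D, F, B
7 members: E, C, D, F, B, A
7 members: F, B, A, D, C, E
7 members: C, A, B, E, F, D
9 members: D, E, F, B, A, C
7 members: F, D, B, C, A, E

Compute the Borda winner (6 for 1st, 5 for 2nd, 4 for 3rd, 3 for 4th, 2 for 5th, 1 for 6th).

F

A: 7×6 + 7×6 + 7×1 + 7×4 + 7×5 + 9×2 + 7×2 = 186
B: 7×5 + 7×1 + 7×2 + 7×5 + 7×4 + 9×3 + 7×4 = 174
C: 7×4 + 7×5 + 7×5 + 7×2 + 7×6 + 9×1 + 7×3 = 184
D: 7×1 + 7×3 + 7×4 + 7×3 + 7×1 + 9×6 + 7×5 = 173
E: 7×2 + 7×4 + 7×6 + 7×1 + 7×3 + 9×5 + 7×1 = 164
F: 7×3 + 7×2 + 7×3 + 7×6 + 7×2 + 9×4 + 7×6 = 190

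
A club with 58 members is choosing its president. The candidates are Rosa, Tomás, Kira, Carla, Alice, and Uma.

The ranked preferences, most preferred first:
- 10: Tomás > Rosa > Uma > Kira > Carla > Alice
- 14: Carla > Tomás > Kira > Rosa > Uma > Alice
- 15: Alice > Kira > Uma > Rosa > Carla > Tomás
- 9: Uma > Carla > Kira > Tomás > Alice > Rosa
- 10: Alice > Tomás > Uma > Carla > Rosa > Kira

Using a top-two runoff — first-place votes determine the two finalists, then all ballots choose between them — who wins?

Round 1 first-place votes: Rosa 0, Tomás 10, Kira 0, Carla 14, Alice 25, Uma 9. Alice and Carla advance.
Runoff: Alice is ranked above Carla on 25 ballots, Carla above Alice on 33.

Carla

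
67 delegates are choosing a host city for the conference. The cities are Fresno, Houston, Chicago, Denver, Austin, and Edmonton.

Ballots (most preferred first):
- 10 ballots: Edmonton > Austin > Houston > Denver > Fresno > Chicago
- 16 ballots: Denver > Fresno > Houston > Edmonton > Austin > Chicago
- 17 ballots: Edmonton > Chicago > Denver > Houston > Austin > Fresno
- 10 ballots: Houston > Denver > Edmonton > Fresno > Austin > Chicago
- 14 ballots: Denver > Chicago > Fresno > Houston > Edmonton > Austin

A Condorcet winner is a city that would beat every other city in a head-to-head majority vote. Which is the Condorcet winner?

Denver vs Fresno: 67–0
Denver vs Houston: 47–20
Denver vs Chicago: 50–17
Denver vs Austin: 57–10
Denver vs Edmonton: 40–27
Denver beats every other city.

Denver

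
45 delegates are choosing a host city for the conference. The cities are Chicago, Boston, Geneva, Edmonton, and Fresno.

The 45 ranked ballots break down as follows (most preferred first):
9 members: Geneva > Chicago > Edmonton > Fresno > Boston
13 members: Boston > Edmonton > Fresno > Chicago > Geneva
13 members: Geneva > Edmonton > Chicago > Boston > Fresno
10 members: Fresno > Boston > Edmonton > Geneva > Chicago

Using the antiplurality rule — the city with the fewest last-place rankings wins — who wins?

Edmonton

Last-place votes: Chicago 10, Boston 9, Geneva 13, Edmonton 0, Fresno 13.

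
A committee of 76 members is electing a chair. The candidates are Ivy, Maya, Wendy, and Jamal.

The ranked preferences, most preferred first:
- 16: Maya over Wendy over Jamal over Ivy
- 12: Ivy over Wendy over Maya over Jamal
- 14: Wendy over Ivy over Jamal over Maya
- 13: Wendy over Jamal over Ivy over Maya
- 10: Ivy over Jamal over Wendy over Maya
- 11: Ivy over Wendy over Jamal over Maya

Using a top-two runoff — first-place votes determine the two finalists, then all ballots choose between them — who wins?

Round 1 first-place votes: Ivy 33, Maya 16, Wendy 27, Jamal 0. Ivy and Wendy advance.
Runoff: Ivy is ranked above Wendy on 33 ballots, Wendy above Ivy on 43.

Wendy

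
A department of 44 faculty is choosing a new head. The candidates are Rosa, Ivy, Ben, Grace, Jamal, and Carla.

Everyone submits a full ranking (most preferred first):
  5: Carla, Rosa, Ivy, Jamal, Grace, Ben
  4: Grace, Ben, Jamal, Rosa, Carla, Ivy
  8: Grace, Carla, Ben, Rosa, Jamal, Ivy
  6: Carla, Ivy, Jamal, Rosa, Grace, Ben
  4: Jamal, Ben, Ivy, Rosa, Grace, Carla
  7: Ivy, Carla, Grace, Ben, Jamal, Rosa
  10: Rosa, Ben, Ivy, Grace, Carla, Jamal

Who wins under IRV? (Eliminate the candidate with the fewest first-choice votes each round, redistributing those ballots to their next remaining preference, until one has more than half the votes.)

Ivy

Round 1: Rosa 10, Ivy 7, Ben 0, Grace 12, Jamal 4, Carla 11. Ben eliminated.
Round 2: Rosa 10, Ivy 7, Grace 12, Jamal 4, Carla 11. Jamal eliminated.
Round 3: Rosa 10, Ivy 11, Grace 12, Carla 11. Rosa eliminated.
Round 4: Ivy 21, Grace 12, Carla 11. Carla eliminated.
Round 5: Ivy 32, Grace 12. Ivy has a majority (≥23).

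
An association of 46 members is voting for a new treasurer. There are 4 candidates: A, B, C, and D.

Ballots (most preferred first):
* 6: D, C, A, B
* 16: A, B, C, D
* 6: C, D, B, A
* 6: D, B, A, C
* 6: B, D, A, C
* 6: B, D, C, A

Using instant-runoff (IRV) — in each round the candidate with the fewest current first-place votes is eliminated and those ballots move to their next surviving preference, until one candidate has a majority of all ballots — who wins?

D

Round 1: A 16, B 12, C 6, D 12. C eliminated.
Round 2: A 16, B 12, D 18. B eliminated.
Round 3: A 16, D 30. D has a majority (≥24).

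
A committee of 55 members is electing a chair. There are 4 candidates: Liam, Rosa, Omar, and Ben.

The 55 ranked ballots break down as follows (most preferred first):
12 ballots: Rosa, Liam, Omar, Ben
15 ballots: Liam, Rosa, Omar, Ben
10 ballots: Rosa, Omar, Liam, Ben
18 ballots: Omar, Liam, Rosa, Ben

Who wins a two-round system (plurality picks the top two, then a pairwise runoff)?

Rosa

Round 1 first-place votes: Liam 15, Rosa 22, Omar 18, Ben 0. Rosa and Omar advance.
Runoff: Rosa is ranked above Omar on 37 ballots, Omar above Rosa on 18.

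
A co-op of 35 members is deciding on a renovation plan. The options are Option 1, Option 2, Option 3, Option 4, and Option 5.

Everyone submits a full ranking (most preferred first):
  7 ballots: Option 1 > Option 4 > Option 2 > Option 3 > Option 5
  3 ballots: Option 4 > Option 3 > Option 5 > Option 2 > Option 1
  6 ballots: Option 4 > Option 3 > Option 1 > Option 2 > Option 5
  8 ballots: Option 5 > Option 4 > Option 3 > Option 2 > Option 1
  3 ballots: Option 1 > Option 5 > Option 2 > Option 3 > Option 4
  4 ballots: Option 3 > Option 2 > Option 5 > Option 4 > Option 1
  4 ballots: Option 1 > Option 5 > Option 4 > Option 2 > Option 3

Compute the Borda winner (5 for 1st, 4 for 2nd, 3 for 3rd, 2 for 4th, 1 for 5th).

Option 4

Option 1: 7×5 + 3×1 + 6×3 + 8×1 + 3×5 + 4×1 + 4×5 = 103
Option 2: 7×3 + 3×2 + 6×2 + 8×2 + 3×3 + 4×4 + 4×2 = 88
Option 3: 7×2 + 3×4 + 6×4 + 8×3 + 3×2 + 4×5 + 4×1 = 104
Option 4: 7×4 + 3×5 + 6×5 + 8×4 + 3×1 + 4×2 + 4×3 = 128
Option 5: 7×1 + 3×3 + 6×1 + 8×5 + 3×4 + 4×3 + 4×4 = 102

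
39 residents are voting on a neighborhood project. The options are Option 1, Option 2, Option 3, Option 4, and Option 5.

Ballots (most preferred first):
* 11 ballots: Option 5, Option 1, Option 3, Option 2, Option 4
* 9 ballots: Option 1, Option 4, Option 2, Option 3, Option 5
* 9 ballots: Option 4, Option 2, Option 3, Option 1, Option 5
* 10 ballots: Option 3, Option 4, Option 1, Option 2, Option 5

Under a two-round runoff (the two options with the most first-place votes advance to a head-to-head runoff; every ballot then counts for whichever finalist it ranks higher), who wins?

Option 3

Round 1 first-place votes: Option 1 9, Option 2 0, Option 3 10, Option 4 9, Option 5 11. Option 5 and Option 3 advance.
Runoff: Option 5 is ranked above Option 3 on 11 ballots, Option 3 above Option 5 on 28.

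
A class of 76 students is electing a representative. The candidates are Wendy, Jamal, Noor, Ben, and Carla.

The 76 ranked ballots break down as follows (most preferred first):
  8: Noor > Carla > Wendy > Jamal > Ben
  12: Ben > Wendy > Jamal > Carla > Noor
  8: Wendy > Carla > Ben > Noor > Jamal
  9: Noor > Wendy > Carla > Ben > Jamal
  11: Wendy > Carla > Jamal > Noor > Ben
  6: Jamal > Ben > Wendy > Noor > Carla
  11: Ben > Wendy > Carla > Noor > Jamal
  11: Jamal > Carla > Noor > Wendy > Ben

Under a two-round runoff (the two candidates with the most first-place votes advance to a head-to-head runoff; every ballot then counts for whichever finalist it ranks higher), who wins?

Wendy

Round 1 first-place votes: Wendy 19, Jamal 17, Noor 17, Ben 23, Carla 0. Ben and Wendy advance.
Runoff: Ben is ranked above Wendy on 29 ballots, Wendy above Ben on 47.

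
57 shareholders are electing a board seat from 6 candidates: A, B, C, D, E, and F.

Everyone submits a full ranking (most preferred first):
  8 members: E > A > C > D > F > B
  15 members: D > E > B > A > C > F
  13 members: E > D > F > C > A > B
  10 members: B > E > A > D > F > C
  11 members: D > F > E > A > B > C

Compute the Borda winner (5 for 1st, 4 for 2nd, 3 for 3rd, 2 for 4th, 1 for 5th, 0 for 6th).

A: 8×4 + 15×2 + 13×1 + 10×3 + 11×2 = 127
B: 8×0 + 15×3 + 13×0 + 10×5 + 11×1 = 106
C: 8×3 + 15×1 + 13×2 + 10×0 + 11×0 = 65
D: 8×2 + 15×5 + 13×4 + 10×2 + 11×5 = 218
E: 8×5 + 15×4 + 13×5 + 10×4 + 11×3 = 238
F: 8×1 + 15×0 + 13×3 + 10×1 + 11×4 = 101

E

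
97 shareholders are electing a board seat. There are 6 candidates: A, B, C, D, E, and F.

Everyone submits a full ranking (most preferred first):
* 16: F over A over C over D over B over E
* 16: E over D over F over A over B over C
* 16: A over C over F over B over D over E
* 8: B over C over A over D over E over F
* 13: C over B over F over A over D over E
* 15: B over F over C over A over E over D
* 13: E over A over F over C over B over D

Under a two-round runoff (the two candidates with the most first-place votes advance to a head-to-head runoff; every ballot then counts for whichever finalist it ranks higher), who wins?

B

Round 1 first-place votes: A 16, B 23, C 13, D 0, E 29, F 16. E and B advance.
Runoff: E is ranked above B on 29 ballots, B above E on 68.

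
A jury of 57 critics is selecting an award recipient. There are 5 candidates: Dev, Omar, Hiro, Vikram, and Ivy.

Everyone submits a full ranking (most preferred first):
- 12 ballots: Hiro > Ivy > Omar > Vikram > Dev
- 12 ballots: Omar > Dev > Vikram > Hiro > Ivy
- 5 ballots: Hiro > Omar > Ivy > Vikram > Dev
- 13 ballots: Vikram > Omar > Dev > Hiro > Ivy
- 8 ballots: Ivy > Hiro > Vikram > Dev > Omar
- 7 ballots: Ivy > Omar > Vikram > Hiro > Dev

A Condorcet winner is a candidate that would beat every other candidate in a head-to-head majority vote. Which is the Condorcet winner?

Omar vs Dev: 49–8
Omar vs Hiro: 32–25
Omar vs Vikram: 36–21
Omar vs Ivy: 30–27
Omar beats every other candidate.

Omar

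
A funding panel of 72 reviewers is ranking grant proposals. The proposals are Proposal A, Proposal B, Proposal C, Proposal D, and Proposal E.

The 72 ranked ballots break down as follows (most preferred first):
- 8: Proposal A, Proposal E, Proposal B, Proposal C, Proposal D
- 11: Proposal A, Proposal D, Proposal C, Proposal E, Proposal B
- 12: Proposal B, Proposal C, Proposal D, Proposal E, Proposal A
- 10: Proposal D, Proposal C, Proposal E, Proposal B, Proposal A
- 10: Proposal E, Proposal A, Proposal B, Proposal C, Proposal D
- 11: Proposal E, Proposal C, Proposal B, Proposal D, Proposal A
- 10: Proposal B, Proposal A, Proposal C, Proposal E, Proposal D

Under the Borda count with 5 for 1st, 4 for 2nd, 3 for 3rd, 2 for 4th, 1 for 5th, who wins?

Proposal E

Proposal A: 8×5 + 11×5 + 12×1 + 10×1 + 10×4 + 11×1 + 10×4 = 208
Proposal B: 8×3 + 11×1 + 12×5 + 10×2 + 10×3 + 11×3 + 10×5 = 228
Proposal C: 8×2 + 11×3 + 12×4 + 10×4 + 10×2 + 11×4 + 10×3 = 231
Proposal D: 8×1 + 11×4 + 12×3 + 10×5 + 10×1 + 11×2 + 10×1 = 180
Proposal E: 8×4 + 11×2 + 12×2 + 10×3 + 10×5 + 11×5 + 10×2 = 233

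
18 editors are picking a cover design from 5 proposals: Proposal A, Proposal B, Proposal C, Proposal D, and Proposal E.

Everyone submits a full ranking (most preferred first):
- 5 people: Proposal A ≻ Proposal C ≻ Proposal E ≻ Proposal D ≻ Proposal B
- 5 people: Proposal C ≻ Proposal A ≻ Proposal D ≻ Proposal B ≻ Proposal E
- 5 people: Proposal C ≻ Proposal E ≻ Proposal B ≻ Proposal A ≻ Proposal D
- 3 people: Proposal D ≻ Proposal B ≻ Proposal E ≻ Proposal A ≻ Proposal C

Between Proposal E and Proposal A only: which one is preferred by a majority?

Proposal E is ranked above Proposal A on 8 ballots; Proposal A above Proposal E on 10.

Proposal A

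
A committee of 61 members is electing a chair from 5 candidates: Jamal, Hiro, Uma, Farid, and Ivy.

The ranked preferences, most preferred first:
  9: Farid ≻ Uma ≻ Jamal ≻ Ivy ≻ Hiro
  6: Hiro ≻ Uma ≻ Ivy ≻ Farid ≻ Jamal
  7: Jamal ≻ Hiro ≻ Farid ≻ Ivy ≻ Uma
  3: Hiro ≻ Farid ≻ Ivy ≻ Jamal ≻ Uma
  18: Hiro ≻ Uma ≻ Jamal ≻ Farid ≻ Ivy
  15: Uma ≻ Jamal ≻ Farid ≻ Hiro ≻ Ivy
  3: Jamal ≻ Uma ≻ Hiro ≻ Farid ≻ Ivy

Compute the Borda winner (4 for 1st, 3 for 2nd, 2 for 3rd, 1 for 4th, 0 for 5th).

Jamal: 9×2 + 6×0 + 7×4 + 3×1 + 18×2 + 15×3 + 3×4 = 142
Hiro: 9×0 + 6×4 + 7×3 + 3×4 + 18×4 + 15×1 + 3×2 = 150
Uma: 9×3 + 6×3 + 7×0 + 3×0 + 18×3 + 15×4 + 3×3 = 168
Farid: 9×4 + 6×1 + 7×2 + 3×3 + 18×1 + 15×2 + 3×1 = 116
Ivy: 9×1 + 6×2 + 7×1 + 3×2 + 18×0 + 15×0 + 3×0 = 34

Uma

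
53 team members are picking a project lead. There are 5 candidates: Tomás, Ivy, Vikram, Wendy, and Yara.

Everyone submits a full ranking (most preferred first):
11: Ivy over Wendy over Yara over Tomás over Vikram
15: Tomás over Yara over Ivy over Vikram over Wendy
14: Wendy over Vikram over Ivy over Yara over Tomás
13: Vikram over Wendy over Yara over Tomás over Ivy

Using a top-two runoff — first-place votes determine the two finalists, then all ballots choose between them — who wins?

Wendy

Round 1 first-place votes: Tomás 15, Ivy 11, Vikram 13, Wendy 14, Yara 0. Tomás and Wendy advance.
Runoff: Tomás is ranked above Wendy on 15 ballots, Wendy above Tomás on 38.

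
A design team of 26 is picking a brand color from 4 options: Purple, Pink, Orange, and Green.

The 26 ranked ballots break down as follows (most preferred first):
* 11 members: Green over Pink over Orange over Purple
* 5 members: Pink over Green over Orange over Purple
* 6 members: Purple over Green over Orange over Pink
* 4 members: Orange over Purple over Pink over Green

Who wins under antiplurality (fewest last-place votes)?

Last-place votes: Purple 16, Pink 6, Orange 0, Green 4.

Orange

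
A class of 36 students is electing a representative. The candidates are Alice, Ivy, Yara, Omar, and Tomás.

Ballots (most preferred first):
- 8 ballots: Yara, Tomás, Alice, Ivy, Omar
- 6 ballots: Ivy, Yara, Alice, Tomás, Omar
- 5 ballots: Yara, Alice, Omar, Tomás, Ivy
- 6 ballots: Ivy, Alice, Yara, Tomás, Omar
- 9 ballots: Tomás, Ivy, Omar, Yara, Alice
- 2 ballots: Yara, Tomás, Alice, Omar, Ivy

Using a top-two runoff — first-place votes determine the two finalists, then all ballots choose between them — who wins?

Ivy

Round 1 first-place votes: Alice 0, Ivy 12, Yara 15, Omar 0, Tomás 9. Yara and Ivy advance.
Runoff: Yara is ranked above Ivy on 15 ballots, Ivy above Yara on 21.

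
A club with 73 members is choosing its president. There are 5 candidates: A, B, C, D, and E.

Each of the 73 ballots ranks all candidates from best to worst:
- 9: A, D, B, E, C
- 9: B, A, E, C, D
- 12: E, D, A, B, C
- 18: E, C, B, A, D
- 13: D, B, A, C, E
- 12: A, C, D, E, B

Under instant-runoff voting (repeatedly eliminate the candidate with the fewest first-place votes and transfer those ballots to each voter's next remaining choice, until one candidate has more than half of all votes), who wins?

A

Round 1: A 21, B 9, C 0, D 13, E 30. C eliminated.
Round 2: A 21, B 9, D 13, E 30. B eliminated.
Round 3: A 30, D 13, E 30. D eliminated.
Round 4: A 43, E 30. A has a majority (≥37).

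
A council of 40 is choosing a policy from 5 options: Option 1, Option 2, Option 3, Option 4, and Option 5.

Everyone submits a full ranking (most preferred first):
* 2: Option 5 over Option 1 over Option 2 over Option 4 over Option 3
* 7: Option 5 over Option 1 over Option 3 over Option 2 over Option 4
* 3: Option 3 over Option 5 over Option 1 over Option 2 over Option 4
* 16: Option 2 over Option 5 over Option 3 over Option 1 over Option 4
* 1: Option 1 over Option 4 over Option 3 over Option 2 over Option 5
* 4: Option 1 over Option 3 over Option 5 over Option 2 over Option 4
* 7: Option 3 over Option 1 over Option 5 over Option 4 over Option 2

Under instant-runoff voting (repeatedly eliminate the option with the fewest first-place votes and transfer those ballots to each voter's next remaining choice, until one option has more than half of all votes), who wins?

Option 3

Round 1: Option 1 5, Option 2 16, Option 3 10, Option 4 0, Option 5 9. Option 4 eliminated.
Round 2: Option 1 5, Option 2 16, Option 3 10, Option 5 9. Option 1 eliminated.
Round 3: Option 2 16, Option 3 15, Option 5 9. Option 5 eliminated.
Round 4: Option 2 18, Option 3 22. Option 3 has a majority (≥21).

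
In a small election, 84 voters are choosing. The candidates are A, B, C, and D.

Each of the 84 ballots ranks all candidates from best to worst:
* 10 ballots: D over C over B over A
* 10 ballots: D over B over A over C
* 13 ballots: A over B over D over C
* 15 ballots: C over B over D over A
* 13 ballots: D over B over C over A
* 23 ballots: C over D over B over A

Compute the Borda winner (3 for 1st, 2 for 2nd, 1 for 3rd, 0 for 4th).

A: 10×0 + 10×1 + 13×3 + 15×0 + 13×0 + 23×0 = 49
B: 10×1 + 10×2 + 13×2 + 15×2 + 13×2 + 23×1 = 135
C: 10×2 + 10×0 + 13×0 + 15×3 + 13×1 + 23×3 = 147
D: 10×3 + 10×3 + 13×1 + 15×1 + 13×3 + 23×2 = 173

D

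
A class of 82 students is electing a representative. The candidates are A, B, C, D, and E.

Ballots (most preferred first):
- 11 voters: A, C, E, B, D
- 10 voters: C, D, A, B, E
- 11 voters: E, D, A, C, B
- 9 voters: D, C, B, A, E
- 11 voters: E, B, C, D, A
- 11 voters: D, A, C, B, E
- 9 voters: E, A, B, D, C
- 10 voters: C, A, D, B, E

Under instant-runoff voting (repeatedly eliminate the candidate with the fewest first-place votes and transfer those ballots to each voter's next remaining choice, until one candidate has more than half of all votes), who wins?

C

Round 1: A 11, B 0, C 20, D 20, E 31. B eliminated.
Round 2: A 11, C 20, D 20, E 31. A eliminated.
Round 3: C 31, D 20, E 31. D eliminated.
Round 4: C 51, E 31. C has a majority (≥42).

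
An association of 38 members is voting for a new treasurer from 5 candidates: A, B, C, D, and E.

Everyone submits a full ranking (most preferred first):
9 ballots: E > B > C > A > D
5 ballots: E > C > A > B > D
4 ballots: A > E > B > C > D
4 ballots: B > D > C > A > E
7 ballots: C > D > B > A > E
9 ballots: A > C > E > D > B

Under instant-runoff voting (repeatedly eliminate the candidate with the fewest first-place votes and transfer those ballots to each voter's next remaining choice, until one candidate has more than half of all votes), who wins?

A

Round 1: A 13, B 4, C 7, D 0, E 14. D eliminated.
Round 2: A 13, B 4, C 7, E 14. B eliminated.
Round 3: A 13, C 11, E 14. C eliminated.
Round 4: A 24, E 14. A has a majority (≥20).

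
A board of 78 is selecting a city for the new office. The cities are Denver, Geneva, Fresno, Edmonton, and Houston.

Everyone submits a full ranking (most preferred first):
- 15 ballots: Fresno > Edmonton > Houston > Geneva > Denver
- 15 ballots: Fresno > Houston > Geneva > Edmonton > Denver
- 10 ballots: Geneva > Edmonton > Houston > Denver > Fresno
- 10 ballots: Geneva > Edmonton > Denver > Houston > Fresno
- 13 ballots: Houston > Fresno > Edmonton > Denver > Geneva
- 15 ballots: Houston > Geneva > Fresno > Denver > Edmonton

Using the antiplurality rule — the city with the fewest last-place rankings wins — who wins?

Last-place votes: Denver 30, Geneva 13, Fresno 20, Edmonton 15, Houston 0.

Houston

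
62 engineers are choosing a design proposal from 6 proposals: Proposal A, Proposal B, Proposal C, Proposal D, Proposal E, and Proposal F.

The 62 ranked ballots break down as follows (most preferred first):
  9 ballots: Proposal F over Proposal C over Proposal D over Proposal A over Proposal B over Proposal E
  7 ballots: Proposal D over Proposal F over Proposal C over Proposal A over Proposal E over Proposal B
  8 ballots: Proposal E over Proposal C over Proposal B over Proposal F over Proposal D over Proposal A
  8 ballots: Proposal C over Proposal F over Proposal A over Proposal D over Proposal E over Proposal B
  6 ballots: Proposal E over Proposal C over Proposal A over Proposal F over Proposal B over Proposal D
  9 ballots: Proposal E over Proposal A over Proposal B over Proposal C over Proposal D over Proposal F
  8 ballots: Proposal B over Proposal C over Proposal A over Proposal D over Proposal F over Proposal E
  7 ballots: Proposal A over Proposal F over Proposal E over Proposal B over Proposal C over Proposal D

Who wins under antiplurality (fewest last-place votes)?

Last-place votes: Proposal A 8, Proposal B 15, Proposal C 0, Proposal D 13, Proposal E 17, Proposal F 9.

Proposal C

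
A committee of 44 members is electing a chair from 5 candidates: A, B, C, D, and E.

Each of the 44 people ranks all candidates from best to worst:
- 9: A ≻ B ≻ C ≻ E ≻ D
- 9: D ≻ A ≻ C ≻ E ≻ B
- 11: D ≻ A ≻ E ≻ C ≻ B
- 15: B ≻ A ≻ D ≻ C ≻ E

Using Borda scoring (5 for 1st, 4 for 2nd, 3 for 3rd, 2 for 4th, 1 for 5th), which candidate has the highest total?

A

A: 9×5 + 9×4 + 11×4 + 15×4 = 185
B: 9×4 + 9×1 + 11×1 + 15×5 = 131
C: 9×3 + 9×3 + 11×2 + 15×2 = 106
D: 9×1 + 9×5 + 11×5 + 15×3 = 154
E: 9×2 + 9×2 + 11×3 + 15×1 = 84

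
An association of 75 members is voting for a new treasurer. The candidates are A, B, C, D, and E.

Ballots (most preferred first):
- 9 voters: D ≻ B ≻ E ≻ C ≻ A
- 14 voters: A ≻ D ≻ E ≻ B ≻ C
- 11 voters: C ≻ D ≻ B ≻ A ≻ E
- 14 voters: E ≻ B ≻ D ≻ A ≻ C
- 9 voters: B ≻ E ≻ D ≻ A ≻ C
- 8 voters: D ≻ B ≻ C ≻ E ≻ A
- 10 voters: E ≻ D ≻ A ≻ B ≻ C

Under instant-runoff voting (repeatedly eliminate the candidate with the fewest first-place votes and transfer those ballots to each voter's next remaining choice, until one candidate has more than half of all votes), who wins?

D

Round 1: A 14, B 9, C 11, D 17, E 24. B eliminated.
Round 2: A 14, C 11, D 17, E 33. C eliminated.
Round 3: A 14, D 28, E 33. A eliminated.
Round 4: D 42, E 33. D has a majority (≥38).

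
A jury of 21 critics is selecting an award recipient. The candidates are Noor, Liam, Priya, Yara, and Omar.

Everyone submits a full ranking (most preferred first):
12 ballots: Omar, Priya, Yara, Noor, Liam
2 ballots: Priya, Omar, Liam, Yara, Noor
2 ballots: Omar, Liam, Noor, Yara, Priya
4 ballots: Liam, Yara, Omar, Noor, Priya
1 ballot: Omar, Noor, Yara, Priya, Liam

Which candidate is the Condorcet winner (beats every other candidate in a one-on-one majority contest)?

Omar vs Noor: 21–0
Omar vs Liam: 17–4
Omar vs Priya: 19–2
Omar vs Yara: 17–4
Omar beats every other candidate.

Omar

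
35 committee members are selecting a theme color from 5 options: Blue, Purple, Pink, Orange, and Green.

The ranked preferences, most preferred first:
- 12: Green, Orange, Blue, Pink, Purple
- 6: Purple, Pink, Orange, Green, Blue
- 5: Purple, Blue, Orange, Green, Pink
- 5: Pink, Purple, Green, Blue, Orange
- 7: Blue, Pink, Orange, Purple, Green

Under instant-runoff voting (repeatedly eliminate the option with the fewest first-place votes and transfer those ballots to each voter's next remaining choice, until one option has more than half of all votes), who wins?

Round 1: Blue 7, Purple 11, Pink 5, Orange 0, Green 12. Orange eliminated.
Round 2: Blue 7, Purple 11, Pink 5, Green 12. Pink eliminated.
Round 3: Blue 7, Purple 16, Green 12. Blue eliminated.
Round 4: Purple 23, Green 12. Purple has a majority (≥18).

Purple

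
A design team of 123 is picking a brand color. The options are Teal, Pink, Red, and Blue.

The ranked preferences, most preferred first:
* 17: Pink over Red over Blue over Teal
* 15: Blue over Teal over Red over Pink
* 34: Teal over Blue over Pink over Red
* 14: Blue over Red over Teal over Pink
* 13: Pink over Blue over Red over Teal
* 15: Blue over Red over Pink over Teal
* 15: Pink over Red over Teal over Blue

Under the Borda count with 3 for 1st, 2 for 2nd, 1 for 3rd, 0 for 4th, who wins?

Teal: 17×0 + 15×2 + 34×3 + 14×1 + 13×0 + 15×0 + 15×1 = 161
Pink: 17×3 + 15×0 + 34×1 + 14×0 + 13×3 + 15×1 + 15×3 = 184
Red: 17×2 + 15×1 + 34×0 + 14×2 + 13×1 + 15×2 + 15×2 = 150
Blue: 17×1 + 15×3 + 34×2 + 14×3 + 13×2 + 15×3 + 15×0 = 243

Blue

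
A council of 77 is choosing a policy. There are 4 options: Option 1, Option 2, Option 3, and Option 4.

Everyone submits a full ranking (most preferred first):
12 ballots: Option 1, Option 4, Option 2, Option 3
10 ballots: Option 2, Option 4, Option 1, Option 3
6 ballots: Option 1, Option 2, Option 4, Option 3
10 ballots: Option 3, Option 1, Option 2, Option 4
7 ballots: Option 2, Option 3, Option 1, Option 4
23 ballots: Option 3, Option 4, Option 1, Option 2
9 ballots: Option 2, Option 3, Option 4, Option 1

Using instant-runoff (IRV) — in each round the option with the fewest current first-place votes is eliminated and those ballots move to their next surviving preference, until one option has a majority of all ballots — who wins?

Option 2

Round 1: Option 1 18, Option 2 26, Option 3 33, Option 4 0. Option 4 eliminated.
Round 2: Option 1 18, Option 2 26, Option 3 33. Option 1 eliminated.
Round 3: Option 2 44, Option 3 33. Option 2 has a majority (≥39).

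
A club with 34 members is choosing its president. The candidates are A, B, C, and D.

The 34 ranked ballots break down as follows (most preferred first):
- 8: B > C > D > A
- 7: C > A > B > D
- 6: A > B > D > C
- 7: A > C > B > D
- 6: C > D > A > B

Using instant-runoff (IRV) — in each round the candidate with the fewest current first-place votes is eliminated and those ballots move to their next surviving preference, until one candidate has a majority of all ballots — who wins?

Round 1: A 13, B 8, C 13, D 0. D eliminated.
Round 2: A 13, B 8, C 13. B eliminated.
Round 3: A 13, C 21. C has a majority (≥18).

C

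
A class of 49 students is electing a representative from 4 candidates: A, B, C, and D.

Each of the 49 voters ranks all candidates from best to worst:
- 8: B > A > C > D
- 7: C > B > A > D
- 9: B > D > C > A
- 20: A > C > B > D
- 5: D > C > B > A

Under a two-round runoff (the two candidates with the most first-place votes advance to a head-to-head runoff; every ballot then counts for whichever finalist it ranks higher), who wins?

Round 1 first-place votes: A 20, B 17, C 7, D 5. A and B advance.
Runoff: A is ranked above B on 20 ballots, B above A on 29.

B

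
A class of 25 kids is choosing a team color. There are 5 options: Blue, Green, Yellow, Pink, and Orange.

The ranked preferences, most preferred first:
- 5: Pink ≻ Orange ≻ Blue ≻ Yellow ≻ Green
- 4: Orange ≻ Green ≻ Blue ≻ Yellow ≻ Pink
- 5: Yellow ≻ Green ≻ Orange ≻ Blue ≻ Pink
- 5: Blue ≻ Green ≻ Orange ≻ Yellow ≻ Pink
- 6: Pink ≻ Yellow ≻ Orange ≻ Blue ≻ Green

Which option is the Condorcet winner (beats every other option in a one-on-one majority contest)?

Orange

Orange vs Blue: 20–5
Orange vs Green: 15–10
Orange vs Yellow: 14–11
Orange vs Pink: 14–11
Orange beats every other option.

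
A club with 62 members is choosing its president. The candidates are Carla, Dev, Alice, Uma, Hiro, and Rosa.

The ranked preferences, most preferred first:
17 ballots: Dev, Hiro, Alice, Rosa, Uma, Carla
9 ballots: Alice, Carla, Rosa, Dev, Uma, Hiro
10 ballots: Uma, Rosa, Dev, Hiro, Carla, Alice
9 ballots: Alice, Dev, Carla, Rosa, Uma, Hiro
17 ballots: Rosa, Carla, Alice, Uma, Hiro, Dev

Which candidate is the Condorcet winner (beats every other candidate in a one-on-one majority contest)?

Alice

Alice vs Carla: 35–27
Alice vs Dev: 35–27
Alice vs Uma: 52–10
Alice vs Hiro: 35–27
Alice vs Rosa: 35–27
Alice beats every other candidate.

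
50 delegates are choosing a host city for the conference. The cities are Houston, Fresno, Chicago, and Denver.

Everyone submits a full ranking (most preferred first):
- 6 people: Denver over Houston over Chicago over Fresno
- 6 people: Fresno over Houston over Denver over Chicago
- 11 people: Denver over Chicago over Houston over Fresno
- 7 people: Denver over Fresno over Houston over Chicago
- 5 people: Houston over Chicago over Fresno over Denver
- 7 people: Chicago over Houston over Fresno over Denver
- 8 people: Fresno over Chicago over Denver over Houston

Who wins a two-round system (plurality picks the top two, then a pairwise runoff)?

Round 1 first-place votes: Houston 5, Fresno 14, Chicago 7, Denver 24. Denver and Fresno advance.
Runoff: Denver is ranked above Fresno on 24 ballots, Fresno above Denver on 26.

Fresno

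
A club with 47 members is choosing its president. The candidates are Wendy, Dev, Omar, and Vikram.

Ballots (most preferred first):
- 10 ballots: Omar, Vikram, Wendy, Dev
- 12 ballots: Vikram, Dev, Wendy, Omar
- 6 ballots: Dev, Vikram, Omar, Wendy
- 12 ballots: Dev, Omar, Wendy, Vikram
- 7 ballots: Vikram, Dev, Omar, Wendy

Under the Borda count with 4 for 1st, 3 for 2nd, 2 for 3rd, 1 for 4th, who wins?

Wendy: 10×2 + 12×2 + 6×1 + 12×2 + 7×1 = 81
Dev: 10×1 + 12×3 + 6×4 + 12×4 + 7×3 = 139
Omar: 10×4 + 12×1 + 6×2 + 12×3 + 7×2 = 114
Vikram: 10×3 + 12×4 + 6×3 + 12×1 + 7×4 = 136

Dev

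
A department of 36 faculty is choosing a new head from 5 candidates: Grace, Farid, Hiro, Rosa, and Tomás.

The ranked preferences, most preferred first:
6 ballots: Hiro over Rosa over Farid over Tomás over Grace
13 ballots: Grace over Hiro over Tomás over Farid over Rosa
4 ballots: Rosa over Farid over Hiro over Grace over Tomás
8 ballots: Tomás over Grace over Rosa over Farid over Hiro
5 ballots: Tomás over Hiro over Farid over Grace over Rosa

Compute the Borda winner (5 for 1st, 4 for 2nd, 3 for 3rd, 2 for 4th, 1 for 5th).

Grace: 6×1 + 13×5 + 4×2 + 8×4 + 5×2 = 121
Farid: 6×3 + 13×2 + 4×4 + 8×2 + 5×3 = 91
Hiro: 6×5 + 13×4 + 4×3 + 8×1 + 5×4 = 122
Rosa: 6×4 + 13×1 + 4×5 + 8×3 + 5×1 = 86
Tomás: 6×2 + 13×3 + 4×1 + 8×5 + 5×5 = 120

Hiro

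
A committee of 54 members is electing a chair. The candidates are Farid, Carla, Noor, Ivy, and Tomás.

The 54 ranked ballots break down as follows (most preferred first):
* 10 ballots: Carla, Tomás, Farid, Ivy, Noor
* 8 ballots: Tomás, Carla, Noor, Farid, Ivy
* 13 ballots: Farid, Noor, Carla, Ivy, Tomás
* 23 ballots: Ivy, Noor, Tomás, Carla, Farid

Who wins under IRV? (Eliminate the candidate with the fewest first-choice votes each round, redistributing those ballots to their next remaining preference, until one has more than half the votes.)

Carla

Round 1: Farid 13, Carla 10, Noor 0, Ivy 23, Tomás 8. Noor eliminated.
Round 2: Farid 13, Carla 10, Ivy 23, Tomás 8. Tomás eliminated.
Round 3: Farid 13, Carla 18, Ivy 23. Farid eliminated.
Round 4: Carla 31, Ivy 23. Carla has a majority (≥28).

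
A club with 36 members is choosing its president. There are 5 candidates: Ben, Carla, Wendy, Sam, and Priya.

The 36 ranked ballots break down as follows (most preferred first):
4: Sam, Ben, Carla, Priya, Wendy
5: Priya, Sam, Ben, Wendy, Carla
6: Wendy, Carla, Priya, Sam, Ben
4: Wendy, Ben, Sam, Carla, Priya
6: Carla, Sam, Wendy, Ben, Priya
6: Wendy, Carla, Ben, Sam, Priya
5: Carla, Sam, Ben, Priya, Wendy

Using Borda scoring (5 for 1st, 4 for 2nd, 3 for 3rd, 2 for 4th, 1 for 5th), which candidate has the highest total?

Ben: 4×4 + 5×3 + 6×1 + 4×4 + 6×2 + 6×3 + 5×3 = 98
Carla: 4×3 + 5×1 + 6×4 + 4×2 + 6×5 + 6×4 + 5×5 = 128
Wendy: 4×1 + 5×2 + 6×5 + 4×5 + 6×3 + 6×5 + 5×1 = 117
Sam: 4×5 + 5×4 + 6×2 + 4×3 + 6×4 + 6×2 + 5×4 = 120
Priya: 4×2 + 5×5 + 6×3 + 4×1 + 6×1 + 6×1 + 5×2 = 77

Carla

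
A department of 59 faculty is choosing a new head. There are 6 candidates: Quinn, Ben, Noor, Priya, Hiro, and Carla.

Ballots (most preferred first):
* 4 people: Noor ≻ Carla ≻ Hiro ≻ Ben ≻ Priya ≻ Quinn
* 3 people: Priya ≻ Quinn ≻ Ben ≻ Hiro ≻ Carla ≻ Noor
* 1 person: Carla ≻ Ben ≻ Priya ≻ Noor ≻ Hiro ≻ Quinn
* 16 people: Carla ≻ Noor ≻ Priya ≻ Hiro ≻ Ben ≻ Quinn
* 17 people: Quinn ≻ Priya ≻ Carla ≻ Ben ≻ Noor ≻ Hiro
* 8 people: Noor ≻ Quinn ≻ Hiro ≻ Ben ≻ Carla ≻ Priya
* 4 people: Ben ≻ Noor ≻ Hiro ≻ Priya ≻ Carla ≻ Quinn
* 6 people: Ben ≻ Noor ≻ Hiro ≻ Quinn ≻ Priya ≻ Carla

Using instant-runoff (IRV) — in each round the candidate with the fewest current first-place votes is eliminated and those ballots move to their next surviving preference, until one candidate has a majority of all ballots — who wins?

Round 1: Quinn 17, Ben 10, Noor 12, Priya 3, Hiro 0, Carla 17. Hiro eliminated.
Round 2: Quinn 17, Ben 10, Noor 12, Priya 3, Carla 17. Priya eliminated.
Round 3: Quinn 20, Ben 10, Noor 12, Carla 17. Ben eliminated.
Round 4: Quinn 20, Noor 22, Carla 17. Carla eliminated.
Round 5: Quinn 20, Noor 39. Noor has a majority (≥30).

Noor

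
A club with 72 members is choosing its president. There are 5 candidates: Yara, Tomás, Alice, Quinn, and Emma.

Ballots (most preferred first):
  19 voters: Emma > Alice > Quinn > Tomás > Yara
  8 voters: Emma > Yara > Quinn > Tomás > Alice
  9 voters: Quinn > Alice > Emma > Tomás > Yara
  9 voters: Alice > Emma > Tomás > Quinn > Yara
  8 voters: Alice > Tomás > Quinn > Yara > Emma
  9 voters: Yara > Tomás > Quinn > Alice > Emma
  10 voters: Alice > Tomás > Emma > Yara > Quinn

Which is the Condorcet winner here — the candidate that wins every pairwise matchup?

Alice vs Yara: 55–17
Alice vs Tomás: 55–17
Alice vs Quinn: 46–26
Alice vs Emma: 45–27
Alice beats every other candidate.

Alice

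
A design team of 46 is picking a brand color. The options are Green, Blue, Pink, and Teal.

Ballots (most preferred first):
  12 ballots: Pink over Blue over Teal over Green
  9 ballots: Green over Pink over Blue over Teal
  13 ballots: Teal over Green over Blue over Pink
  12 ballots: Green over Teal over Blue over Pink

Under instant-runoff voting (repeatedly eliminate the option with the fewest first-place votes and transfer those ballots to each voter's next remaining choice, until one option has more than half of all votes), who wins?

Teal

Round 1: Green 21, Blue 0, Pink 12, Teal 13. Blue eliminated.
Round 2: Green 21, Pink 12, Teal 13. Pink eliminated.
Round 3: Green 21, Teal 25. Teal has a majority (≥24).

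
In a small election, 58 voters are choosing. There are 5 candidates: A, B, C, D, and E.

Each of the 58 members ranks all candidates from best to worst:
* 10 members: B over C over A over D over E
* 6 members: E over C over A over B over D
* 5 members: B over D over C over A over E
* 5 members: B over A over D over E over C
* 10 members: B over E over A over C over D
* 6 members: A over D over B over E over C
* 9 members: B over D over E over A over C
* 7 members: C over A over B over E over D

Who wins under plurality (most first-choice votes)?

First-place votes: A 6, B 39, C 7, D 0, E 6.

B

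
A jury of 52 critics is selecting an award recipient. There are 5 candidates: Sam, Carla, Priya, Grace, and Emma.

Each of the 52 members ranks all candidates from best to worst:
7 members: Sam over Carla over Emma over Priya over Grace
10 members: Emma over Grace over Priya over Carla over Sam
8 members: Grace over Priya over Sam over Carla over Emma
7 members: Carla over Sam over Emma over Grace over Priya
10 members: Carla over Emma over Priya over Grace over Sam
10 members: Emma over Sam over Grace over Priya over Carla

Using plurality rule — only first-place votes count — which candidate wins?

Emma

First-place votes: Sam 7, Carla 17, Priya 0, Grace 8, Emma 20.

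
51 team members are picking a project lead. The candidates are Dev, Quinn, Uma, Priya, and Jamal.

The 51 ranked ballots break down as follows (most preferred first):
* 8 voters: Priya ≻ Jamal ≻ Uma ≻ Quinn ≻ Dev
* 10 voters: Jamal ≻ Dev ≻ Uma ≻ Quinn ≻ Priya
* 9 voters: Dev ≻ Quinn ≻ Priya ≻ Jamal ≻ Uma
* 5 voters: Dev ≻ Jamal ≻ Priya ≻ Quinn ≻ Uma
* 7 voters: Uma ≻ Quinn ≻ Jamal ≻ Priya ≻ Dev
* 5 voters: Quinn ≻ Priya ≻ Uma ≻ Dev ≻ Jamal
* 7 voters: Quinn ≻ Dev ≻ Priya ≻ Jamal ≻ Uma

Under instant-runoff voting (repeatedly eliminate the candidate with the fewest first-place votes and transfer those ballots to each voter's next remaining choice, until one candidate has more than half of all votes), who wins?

Quinn

Round 1: Dev 14, Quinn 12, Uma 7, Priya 8, Jamal 10. Uma eliminated.
Round 2: Dev 14, Quinn 19, Priya 8, Jamal 10. Priya eliminated.
Round 3: Dev 14, Quinn 19, Jamal 18. Dev eliminated.
Round 4: Quinn 28, Jamal 23. Quinn has a majority (≥26).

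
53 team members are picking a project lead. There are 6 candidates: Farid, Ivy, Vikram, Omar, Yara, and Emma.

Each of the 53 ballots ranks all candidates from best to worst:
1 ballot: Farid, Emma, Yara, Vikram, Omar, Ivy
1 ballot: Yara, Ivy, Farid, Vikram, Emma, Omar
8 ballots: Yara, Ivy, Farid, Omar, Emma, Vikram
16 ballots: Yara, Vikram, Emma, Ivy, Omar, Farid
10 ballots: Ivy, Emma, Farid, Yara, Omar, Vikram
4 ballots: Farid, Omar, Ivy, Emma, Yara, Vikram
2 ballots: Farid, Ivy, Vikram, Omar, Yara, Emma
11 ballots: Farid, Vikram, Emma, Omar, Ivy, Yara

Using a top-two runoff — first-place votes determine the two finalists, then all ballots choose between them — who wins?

Round 1 first-place votes: Farid 18, Ivy 10, Vikram 0, Omar 0, Yara 25, Emma 0. Yara and Farid advance.
Runoff: Yara is ranked above Farid on 25 ballots, Farid above Yara on 28.

Farid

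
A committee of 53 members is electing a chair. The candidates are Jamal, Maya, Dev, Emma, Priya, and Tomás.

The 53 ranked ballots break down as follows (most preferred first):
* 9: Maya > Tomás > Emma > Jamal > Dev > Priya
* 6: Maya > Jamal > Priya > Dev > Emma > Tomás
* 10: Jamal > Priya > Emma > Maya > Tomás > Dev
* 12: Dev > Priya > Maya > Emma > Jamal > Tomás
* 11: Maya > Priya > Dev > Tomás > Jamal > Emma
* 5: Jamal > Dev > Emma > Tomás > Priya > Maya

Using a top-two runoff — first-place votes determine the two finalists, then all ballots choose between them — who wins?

Round 1 first-place votes: Jamal 15, Maya 26, Dev 12, Emma 0, Priya 0, Tomás 0. Maya and Jamal advance.
Runoff: Maya is ranked above Jamal on 38 ballots, Jamal above Maya on 15.

Maya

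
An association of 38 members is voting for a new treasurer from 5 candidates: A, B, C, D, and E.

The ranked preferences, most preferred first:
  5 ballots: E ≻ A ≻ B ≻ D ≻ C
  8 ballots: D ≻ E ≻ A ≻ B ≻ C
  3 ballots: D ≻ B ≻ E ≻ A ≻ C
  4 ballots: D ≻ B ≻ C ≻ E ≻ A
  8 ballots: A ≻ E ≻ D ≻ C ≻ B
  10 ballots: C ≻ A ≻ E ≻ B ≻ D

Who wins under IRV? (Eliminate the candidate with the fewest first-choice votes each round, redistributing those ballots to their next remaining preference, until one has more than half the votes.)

A

Round 1: A 8, B 0, C 10, D 15, E 5. B eliminated.
Round 2: A 8, C 10, D 15, E 5. E eliminated.
Round 3: A 13, C 10, D 15. C eliminated.
Round 4: A 23, D 15. A has a majority (≥20).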